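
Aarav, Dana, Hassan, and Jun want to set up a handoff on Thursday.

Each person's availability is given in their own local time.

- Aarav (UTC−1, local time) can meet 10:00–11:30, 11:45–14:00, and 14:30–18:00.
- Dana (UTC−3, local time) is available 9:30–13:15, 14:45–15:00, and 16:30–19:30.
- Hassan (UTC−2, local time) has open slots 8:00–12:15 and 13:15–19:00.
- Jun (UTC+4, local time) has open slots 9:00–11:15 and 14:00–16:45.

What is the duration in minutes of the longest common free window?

Aarav → UTC: 11:00–12:30, 12:45–15:00, 15:30–19:00.
Dana → UTC: 12:30–16:15, 17:45–18:00, 19:30–22:30.
Hassan → UTC: 10:00–14:15, 15:15–21:00.
Jun → UTC: 05:00–07:15, 10:00–12:45.
Aarav ∩ Dana: 12:45–15:00, 15:30–16:15, 17:45–18:00.
Aarav ∩ Dana ∩ Hassan: 12:45–14:15, 15:30–16:15, 17:45–18:00.
Aarav ∩ Dana ∩ Hassan ∩ Jun: (none).
No common window.

0 minutes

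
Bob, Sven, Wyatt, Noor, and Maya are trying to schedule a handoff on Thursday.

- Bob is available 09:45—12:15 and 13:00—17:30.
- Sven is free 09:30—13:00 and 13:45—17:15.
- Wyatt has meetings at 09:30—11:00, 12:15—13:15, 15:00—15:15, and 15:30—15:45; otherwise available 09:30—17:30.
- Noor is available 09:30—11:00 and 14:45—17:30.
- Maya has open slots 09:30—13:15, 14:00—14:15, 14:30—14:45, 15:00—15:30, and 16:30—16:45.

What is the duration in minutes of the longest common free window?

Wyatt free within 09:30–17:30: 11:00–12:15, 13:15–15:00, 15:15–15:30, 15:45–17:30.
Bob ∩ Sven: 09:45–12:15, 13:45–17:15.
Bob ∩ Sven ∩ Wyatt: 11:00–12:15, 13:45–15:00, 15:15–15:30, 15:45–17:15.
Bob ∩ Sven ∩ Wyatt ∩ Noor: 14:45–15:00, 15:15–15:30, 15:45–17:15.
Bob ∩ Sven ∩ Wyatt ∩ Noor ∩ Maya: 15:15–15:30, 16:30–16:45.
Common window lengths: 15, 15 min; longest is 15.

15 minutes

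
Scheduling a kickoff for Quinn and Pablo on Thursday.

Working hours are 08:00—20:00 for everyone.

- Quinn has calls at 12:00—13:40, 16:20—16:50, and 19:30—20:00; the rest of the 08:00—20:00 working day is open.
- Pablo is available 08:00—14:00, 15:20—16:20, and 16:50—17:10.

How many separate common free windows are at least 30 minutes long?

2

Quinn free within 08:00–20:00: 08:00–12:00, 13:40–16:20, 16:50–19:30.
Quinn ∩ Pablo: 08:00–12:00, 13:40–14:00, 15:20–16:20, 16:50–17:10.
Windows ≥ 30 min: 08:00–12:00, 15:20–16:20.
That's 2 windows.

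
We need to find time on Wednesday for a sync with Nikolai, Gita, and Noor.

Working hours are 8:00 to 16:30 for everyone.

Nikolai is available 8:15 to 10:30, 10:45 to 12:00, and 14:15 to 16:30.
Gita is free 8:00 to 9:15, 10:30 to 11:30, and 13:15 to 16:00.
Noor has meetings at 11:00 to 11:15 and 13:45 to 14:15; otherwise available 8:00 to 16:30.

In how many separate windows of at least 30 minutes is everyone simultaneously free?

Noor free within 08:00–16:30: 08:00–11:00, 11:15–13:45, 14:15–16:30.
Nikolai ∩ Gita: 08:15–09:15, 10:45–11:30, 14:15–16:00.
Nikolai ∩ Gita ∩ Noor: 08:15–09:15, 10:45–11:00, 11:15–11:30, 14:15–16:00.
Windows ≥ 30 min: 08:15–09:15, 14:15–16:00.
That's 2 windows.

2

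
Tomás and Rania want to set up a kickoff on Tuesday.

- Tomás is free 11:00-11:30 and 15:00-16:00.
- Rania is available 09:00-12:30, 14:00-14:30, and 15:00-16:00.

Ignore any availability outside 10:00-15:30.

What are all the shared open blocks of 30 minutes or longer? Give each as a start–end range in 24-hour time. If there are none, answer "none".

Tomás ∩ Rania: 11:00–11:30, 15:00–16:00.
Restricted to 10:00–15:30: 11:00–11:30, 15:00–15:30.
Windows ≥ 30 min: 11:00–11:30, 15:00–15:30.

11:00–11:30, 15:00–15:30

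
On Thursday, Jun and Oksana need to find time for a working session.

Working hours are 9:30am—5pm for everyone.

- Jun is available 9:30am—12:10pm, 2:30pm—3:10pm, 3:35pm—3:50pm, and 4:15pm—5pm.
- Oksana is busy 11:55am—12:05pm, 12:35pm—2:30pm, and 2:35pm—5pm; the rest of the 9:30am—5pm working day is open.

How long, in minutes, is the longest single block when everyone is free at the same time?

145 minutes

Oksana free within 09:30–17:00: 09:30–11:55, 12:05–12:35, 14:30–14:35.
Jun ∩ Oksana: 09:30–11:55, 12:05–12:10, 14:30–14:35.
Common window lengths: 145, 5, 5 min; longest is 145.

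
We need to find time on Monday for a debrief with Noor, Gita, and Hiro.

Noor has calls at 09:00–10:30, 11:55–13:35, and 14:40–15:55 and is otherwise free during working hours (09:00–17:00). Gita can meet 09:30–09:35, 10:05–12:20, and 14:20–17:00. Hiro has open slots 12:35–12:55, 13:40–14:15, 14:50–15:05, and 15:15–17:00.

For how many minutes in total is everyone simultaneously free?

Noor free within 09:00–17:00: 10:30–11:55, 13:35–14:40, 15:55–17:00.
Noor ∩ Gita: 10:30–11:55, 14:20–14:40, 15:55–17:00.
Noor ∩ Gita ∩ Hiro: 15:55–17:00.
Total common minutes: 65.

65 minutes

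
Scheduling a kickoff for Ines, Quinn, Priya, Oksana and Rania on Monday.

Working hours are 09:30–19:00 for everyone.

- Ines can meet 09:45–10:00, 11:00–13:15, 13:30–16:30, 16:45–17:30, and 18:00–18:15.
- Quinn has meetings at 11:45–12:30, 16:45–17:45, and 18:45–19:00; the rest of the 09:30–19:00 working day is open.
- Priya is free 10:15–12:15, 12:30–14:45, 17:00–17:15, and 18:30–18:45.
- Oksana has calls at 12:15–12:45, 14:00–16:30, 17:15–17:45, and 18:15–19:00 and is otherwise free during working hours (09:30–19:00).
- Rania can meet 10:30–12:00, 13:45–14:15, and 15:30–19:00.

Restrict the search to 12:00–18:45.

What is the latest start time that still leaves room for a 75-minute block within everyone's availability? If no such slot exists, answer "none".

Quinn free within 09:30–19:00: 09:30–11:45, 12:30–16:45, 17:45–18:45.
Oksana free within 09:30–19:00: 09:30–12:15, 12:45–14:00, 16:30–17:15, 17:45–18:15.
Ines ∩ Quinn: 09:45–10:00, 11:00–11:45, 12:30–13:15, 13:30–16:30, 18:00–18:15.
Ines ∩ Quinn ∩ Priya: 11:00–11:45, 12:30–13:15, 13:30–14:45.
Ines ∩ Quinn ∩ Priya ∩ Oksana: 11:00–11:45, 12:45–13:15, 13:30–14:00.
Ines ∩ Quinn ∩ Priya ∩ Oksana ∩ Rania: 11:00–11:45, 13:45–14:00.
Restricted to 12:00–18:45: 13:45–14:00.
Windows ≥ 75 min: (none).

none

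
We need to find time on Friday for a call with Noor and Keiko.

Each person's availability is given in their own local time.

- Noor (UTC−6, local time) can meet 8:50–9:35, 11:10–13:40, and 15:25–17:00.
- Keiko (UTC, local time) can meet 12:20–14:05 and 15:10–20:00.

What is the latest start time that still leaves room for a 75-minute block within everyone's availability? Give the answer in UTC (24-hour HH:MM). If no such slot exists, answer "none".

Noor → UTC: 14:50–15:35, 17:10–19:40, 21:25–23:00.
Keiko → UTC: 12:20–14:05, 15:10–20:00.
Noor ∩ Keiko: 15:10–15:35, 17:10–19:40.
Windows ≥ 75 min: 17:10–19:40.
Latest start in the last window 17:10–19:40 is 19:40 − 75 min = 18:25.

18:25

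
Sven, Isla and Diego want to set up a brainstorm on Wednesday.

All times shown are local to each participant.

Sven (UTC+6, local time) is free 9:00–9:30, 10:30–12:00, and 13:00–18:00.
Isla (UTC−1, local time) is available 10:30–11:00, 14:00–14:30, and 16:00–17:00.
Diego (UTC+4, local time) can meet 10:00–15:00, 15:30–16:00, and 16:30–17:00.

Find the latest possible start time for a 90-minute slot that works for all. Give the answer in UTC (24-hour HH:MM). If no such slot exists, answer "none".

Sven → UTC: 03:00–03:30, 04:30–06:00, 07:00–12:00.
Isla → UTC: 11:30–12:00, 15:00–15:30, 17:00–18:00.
Diego → UTC: 06:00–11:00, 11:30–12:00, 12:30–13:00.
Sven ∩ Isla: 11:30–12:00.
Sven ∩ Isla ∩ Diego: 11:30–12:00.
Windows ≥ 90 min: (none).

none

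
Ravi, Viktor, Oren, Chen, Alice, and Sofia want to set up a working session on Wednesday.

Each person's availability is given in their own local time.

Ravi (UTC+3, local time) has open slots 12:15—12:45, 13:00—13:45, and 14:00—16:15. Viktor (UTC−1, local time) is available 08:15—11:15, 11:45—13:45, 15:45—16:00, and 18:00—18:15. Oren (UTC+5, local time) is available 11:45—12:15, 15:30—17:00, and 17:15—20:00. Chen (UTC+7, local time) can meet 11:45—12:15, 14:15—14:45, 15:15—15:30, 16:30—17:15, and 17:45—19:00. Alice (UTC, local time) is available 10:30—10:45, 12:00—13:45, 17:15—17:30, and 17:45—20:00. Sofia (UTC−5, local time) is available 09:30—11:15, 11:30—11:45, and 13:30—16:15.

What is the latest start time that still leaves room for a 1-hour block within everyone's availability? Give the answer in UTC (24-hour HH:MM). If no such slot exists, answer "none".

none

Ravi → UTC: 09:15–09:45, 10:00–10:45, 11:00–13:15.
Viktor → UTC: 09:15–12:15, 12:45–14:45, 16:45–17:00, 19:00–19:15.
Oren → UTC: 06:45–07:15, 10:30–12:00, 12:15–15:00.
Chen → UTC: 04:45–05:15, 07:15–07:45, 08:15–08:30, 09:30–10:15, 10:45–12:00.
Alice → UTC: 10:30–10:45, 12:00–13:45, 17:15–17:30, 17:45–20:00.
Sofia → UTC: 14:30–16:15, 16:30–16:45, 18:30–21:15.
Ravi ∩ Viktor: 09:15–09:45, 10:00–10:45, 11:00–12:15, 12:45–13:15.
Ravi ∩ Viktor ∩ Oren: 10:30–10:45, 11:00–12:00, 12:45–13:15.
Ravi ∩ Viktor ∩ Oren ∩ Chen: 11:00–12:00.
Ravi ∩ Viktor ∩ Oren ∩ Chen ∩ Alice: (none).
Ravi ∩ Viktor ∩ Oren ∩ Chen ∩ Alice ∩ Sofia: (none).
Windows ≥ 60 min: (none).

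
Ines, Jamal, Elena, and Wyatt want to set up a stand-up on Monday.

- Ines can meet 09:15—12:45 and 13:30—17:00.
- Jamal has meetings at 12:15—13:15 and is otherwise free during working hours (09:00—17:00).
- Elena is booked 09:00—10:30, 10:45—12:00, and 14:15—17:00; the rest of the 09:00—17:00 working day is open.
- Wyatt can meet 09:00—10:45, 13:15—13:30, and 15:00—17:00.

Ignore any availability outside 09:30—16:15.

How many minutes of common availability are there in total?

15 minutes

Jamal free within 09:00–17:00: 09:00–12:15, 13:15–17:00.
Elena free within 09:00–17:00: 10:30–10:45, 12:00–14:15.
Ines ∩ Jamal: 09:15–12:15, 13:30–17:00.
Ines ∩ Jamal ∩ Elena: 10:30–10:45, 12:00–12:15, 13:30–14:15.
Ines ∩ Jamal ∩ Elena ∩ Wyatt: 10:30–10:45.
Restricted to 09:30–16:15: 10:30–10:45.
Total common minutes: 15.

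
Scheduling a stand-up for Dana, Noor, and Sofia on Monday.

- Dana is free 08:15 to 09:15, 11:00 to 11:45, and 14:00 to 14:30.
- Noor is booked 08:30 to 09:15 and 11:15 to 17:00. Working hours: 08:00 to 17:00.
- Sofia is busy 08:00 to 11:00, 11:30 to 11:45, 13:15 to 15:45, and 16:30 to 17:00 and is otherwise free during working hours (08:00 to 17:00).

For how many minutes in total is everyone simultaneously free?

15 minutes

Noor free within 08:00–17:00: 08:00–08:30, 09:15–11:15.
Sofia free within 08:00–17:00: 11:00–11:30, 11:45–13:15, 15:45–16:30.
Dana ∩ Noor: 08:15–08:30, 11:00–11:15.
Dana ∩ Noor ∩ Sofia: 11:00–11:15.
Total common minutes: 15.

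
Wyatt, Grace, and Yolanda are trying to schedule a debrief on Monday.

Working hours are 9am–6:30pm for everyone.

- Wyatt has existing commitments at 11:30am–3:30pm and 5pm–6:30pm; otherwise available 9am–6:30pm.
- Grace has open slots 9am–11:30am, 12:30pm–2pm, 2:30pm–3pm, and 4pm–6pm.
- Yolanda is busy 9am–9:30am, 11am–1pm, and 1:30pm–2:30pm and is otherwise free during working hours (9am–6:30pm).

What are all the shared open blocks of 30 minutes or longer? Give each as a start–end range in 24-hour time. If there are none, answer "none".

Wyatt free within 09:00–18:30: 09:00–11:30, 15:30–17:00.
Yolanda free within 09:00–18:30: 09:30–11:00, 13:00–13:30, 14:30–18:30.
Wyatt ∩ Grace: 09:00–11:30, 16:00–17:00.
Wyatt ∩ Grace ∩ Yolanda: 09:30–11:00, 16:00–17:00.
Windows ≥ 30 min: 09:30–11:00, 16:00–17:00.

09:30–11:00, 16:00–17:00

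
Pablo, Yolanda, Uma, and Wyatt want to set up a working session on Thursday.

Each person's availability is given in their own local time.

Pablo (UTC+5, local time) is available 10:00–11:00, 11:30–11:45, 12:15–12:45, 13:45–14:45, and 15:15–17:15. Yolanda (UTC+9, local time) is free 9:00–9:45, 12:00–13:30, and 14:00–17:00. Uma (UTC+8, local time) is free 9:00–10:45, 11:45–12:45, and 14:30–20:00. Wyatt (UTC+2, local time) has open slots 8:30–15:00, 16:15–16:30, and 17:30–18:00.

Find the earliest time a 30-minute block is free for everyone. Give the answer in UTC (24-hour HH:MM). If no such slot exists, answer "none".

Pablo → UTC: 05:00–06:00, 06:30–06:45, 07:15–07:45, 08:45–09:45, 10:15–12:15.
Yolanda → UTC: 00:00–00:45, 03:00–04:30, 05:00–08:00.
Uma → UTC: 01:00–02:45, 03:45–04:45, 06:30–12:00.
Wyatt → UTC: 06:30–13:00, 14:15–14:30, 15:30–16:00.
Pablo ∩ Yolanda: 05:00–06:00, 06:30–06:45, 07:15–07:45.
Pablo ∩ Yolanda ∩ Uma: 06:30–06:45, 07:15–07:45.
Pablo ∩ Yolanda ∩ Uma ∩ Wyatt: 06:30–06:45, 07:15–07:45.
Windows ≥ 30 min: 07:15–07:45.
Earliest such window starts at 07:15.

07:15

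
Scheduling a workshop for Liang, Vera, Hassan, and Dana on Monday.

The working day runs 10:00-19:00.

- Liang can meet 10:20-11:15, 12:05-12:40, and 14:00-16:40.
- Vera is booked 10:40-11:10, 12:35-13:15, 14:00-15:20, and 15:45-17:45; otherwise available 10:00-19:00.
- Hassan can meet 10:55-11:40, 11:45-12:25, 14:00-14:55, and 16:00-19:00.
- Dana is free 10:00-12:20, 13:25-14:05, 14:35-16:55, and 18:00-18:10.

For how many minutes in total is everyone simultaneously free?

Vera free within 10:00–19:00: 10:00–10:40, 11:10–12:35, 13:15–14:00, 15:20–15:45, 17:45–19:00.
Liang ∩ Vera: 10:20–10:40, 11:10–11:15, 12:05–12:35, 15:20–15:45.
Liang ∩ Vera ∩ Hassan: 11:10–11:15, 12:05–12:25.
Liang ∩ Vera ∩ Hassan ∩ Dana: 11:10–11:15, 12:05–12:20.
Total common minutes: 5 + 15 = 20.

20 minutes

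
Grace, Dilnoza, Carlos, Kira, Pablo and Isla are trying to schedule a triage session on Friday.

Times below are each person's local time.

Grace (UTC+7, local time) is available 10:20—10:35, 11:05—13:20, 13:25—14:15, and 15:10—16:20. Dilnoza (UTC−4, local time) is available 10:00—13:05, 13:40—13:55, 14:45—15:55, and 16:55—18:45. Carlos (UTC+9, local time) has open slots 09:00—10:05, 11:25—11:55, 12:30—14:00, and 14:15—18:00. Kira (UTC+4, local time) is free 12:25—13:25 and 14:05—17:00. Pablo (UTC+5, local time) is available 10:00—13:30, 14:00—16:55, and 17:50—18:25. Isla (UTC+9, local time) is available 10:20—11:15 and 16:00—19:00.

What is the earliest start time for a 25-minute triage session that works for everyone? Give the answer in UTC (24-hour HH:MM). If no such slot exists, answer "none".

none

Grace → UTC: 03:20–03:35, 04:05–06:20, 06:25–07:15, 08:10–09:20.
Dilnoza → UTC: 14:00–17:05, 17:40–17:55, 18:45–19:55, 20:55–22:45.
Carlos → UTC: 00:00–01:05, 02:25–02:55, 03:30–05:00, 05:15–09:00.
Kira → UTC: 08:25–09:25, 10:05–13:00.
Pablo → UTC: 05:00–08:30, 09:00–11:55, 12:50–13:25.
Isla → UTC: 01:20–02:15, 07:00–10:00.
Grace ∩ Dilnoza: (none).
Grace ∩ Dilnoza ∩ Carlos: (none).
Grace ∩ Dilnoza ∩ Carlos ∩ Kira: (none).
Grace ∩ Dilnoza ∩ Carlos ∩ Kira ∩ Pablo: (none).
Grace ∩ Dilnoza ∩ Carlos ∩ Kira ∩ Pablo ∩ Isla: (none).
Windows ≥ 25 min: (none).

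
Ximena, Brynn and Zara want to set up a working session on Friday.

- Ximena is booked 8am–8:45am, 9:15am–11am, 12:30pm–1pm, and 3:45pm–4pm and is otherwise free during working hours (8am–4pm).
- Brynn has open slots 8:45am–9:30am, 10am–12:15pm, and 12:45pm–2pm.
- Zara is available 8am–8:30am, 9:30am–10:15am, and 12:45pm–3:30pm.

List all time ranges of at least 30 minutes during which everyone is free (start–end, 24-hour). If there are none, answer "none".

Ximena free within 08:00–16:00: 08:45–09:15, 11:00–12:30, 13:00–15:45.
Ximena ∩ Brynn: 08:45–09:15, 11:00–12:15, 13:00–14:00.
Ximena ∩ Brynn ∩ Zara: 13:00–14:00.
Windows ≥ 30 min: 13:00–14:00.

13:00–14:00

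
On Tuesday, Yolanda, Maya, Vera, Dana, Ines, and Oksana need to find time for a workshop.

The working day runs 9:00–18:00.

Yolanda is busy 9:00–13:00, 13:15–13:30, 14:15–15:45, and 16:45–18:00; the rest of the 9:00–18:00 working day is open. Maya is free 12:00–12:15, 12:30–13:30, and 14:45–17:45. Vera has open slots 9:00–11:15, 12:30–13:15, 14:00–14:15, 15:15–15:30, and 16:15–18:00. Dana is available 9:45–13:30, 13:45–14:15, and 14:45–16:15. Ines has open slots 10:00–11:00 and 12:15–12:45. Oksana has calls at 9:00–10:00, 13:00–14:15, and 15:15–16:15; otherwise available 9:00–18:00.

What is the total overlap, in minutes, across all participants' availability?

0 minutes

Yolanda free within 09:00–18:00: 13:00–13:15, 13:30–14:15, 15:45–16:45.
Oksana free within 09:00–18:00: 10:00–13:00, 14:15–15:15, 16:15–18:00.
Yolanda ∩ Maya: 13:00–13:15, 15:45–16:45.
Yolanda ∩ Maya ∩ Vera: 13:00–13:15, 16:15–16:45.
Yolanda ∩ Maya ∩ Vera ∩ Dana: 13:00–13:15.
Yolanda ∩ Maya ∩ Vera ∩ Dana ∩ Ines: (none).
Yolanda ∩ Maya ∩ Vera ∩ Dana ∩ Ines ∩ Oksana: (none).
Total common minutes: 0.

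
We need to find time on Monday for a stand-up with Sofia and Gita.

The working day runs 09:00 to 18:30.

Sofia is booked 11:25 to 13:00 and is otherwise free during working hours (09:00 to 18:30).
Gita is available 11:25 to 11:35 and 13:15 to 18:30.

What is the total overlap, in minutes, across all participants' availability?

315 minutes

Sofia free within 09:00–18:30: 09:00–11:25, 13:00–18:30.
Sofia ∩ Gita: 13:15–18:30.
Total common minutes: 315.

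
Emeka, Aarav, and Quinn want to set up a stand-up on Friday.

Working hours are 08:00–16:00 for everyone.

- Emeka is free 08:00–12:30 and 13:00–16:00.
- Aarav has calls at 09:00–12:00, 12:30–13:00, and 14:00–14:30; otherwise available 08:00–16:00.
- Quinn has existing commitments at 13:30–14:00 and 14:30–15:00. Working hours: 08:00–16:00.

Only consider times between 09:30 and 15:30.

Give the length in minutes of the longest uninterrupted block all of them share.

Aarav free within 08:00–16:00: 08:00–09:00, 12:00–12:30, 13:00–14:00, 14:30–16:00.
Quinn free within 08:00–16:00: 08:00–13:30, 14:00–14:30, 15:00–16:00.
Emeka ∩ Aarav: 08:00–09:00, 12:00–12:30, 13:00–14:00, 14:30–16:00.
Emeka ∩ Aarav ∩ Quinn: 08:00–09:00, 12:00–12:30, 13:00–13:30, 15:00–16:00.
Restricted to 09:30–15:30: 12:00–12:30, 13:00–13:30, 15:00–15:30.
Common window lengths: 30, 30, 30 min; longest is 30.

30 minutes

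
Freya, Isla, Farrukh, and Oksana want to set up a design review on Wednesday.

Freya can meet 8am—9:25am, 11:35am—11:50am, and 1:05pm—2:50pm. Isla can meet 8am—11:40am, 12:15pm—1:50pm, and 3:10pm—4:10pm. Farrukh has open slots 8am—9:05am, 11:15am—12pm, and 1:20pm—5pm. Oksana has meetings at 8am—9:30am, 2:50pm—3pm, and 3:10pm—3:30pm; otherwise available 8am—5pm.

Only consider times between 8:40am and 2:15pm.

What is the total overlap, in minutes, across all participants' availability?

35 minutes

Oksana free within 08:00–17:00: 09:30–14:50, 15:00–15:10, 15:30–17:00.
Freya ∩ Isla: 08:00–09:25, 11:35–11:40, 13:05–13:50.
Freya ∩ Isla ∩ Farrukh: 08:00–09:05, 11:35–11:40, 13:20–13:50.
Freya ∩ Isla ∩ Farrukh ∩ Oksana: 11:35–11:40, 13:20–13:50.
Restricted to 08:40–14:15: 11:35–11:40, 13:20–13:50.
Total common minutes: 5 + 30 = 35.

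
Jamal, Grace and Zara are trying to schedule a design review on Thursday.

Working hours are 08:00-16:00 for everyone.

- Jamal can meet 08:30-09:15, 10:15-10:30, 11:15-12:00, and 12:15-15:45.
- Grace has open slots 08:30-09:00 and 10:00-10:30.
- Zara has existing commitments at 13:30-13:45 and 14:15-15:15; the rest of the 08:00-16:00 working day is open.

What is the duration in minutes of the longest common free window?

30 minutes

Zara free within 08:00–16:00: 08:00–13:30, 13:45–14:15, 15:15–16:00.
Jamal ∩ Grace: 08:30–09:00, 10:15–10:30.
Jamal ∩ Grace ∩ Zara: 08:30–09:00, 10:15–10:30.
Common window lengths: 30, 15 min; longest is 30.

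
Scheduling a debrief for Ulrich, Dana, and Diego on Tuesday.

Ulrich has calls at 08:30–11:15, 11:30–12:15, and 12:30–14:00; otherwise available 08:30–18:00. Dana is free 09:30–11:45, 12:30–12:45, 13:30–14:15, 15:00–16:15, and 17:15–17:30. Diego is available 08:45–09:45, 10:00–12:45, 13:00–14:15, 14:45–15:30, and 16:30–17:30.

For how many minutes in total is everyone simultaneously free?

75 minutes

Ulrich free within 08:30–18:00: 11:15–11:30, 12:15–12:30, 14:00–18:00.
Ulrich ∩ Dana: 11:15–11:30, 14:00–14:15, 15:00–16:15, 17:15–17:30.
Ulrich ∩ Dana ∩ Diego: 11:15–11:30, 14:00–14:15, 15:00–15:30, 17:15–17:30.
Total common minutes: 15 + 15 + 30 + 15 = 75.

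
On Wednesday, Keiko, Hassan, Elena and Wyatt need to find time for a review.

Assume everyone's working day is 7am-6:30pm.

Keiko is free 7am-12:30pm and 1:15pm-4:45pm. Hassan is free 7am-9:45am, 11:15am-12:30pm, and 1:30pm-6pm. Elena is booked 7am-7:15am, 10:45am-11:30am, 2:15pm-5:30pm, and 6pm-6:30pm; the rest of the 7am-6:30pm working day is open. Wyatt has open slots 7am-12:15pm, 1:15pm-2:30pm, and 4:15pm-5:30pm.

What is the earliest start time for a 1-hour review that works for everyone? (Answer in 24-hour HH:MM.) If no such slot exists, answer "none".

07:15

Elena free within 07:00–18:30: 07:15–10:45, 11:30–14:15, 17:30–18:00.
Keiko ∩ Hassan: 07:00–09:45, 11:15–12:30, 13:30–16:45.
Keiko ∩ Hassan ∩ Elena: 07:15–09:45, 11:30–12:30, 13:30–14:15.
Keiko ∩ Hassan ∩ Elena ∩ Wyatt: 07:15–09:45, 11:30–12:15, 13:30–14:15.
Windows ≥ 60 min: 07:15–09:45.
Earliest such window starts at 07:15.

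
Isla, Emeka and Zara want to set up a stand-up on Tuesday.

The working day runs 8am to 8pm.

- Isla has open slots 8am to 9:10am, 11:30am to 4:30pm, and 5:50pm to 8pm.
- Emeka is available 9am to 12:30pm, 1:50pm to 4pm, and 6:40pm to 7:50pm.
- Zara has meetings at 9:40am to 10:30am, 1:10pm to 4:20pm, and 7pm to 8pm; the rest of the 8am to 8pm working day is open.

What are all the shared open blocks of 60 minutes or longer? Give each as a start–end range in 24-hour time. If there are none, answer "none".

11:30–12:30

Zara free within 08:00–20:00: 08:00–09:40, 10:30–13:10, 16:20–19:00.
Isla ∩ Emeka: 09:00–09:10, 11:30–12:30, 13:50–16:00, 18:40–19:50.
Isla ∩ Emeka ∩ Zara: 09:00–09:10, 11:30–12:30, 18:40–19:00.
Windows ≥ 60 min: 11:30–12:30.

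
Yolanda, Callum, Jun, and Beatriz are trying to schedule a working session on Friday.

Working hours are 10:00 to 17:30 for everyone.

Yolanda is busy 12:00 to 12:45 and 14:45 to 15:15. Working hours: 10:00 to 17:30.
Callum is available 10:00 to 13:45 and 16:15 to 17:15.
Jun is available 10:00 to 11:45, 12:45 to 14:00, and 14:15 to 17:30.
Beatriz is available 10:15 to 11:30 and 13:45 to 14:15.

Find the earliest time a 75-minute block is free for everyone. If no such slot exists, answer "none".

Yolanda free within 10:00–17:30: 10:00–12:00, 12:45–14:45, 15:15–17:30.
Yolanda ∩ Callum: 10:00–12:00, 12:45–13:45, 16:15–17:15.
Yolanda ∩ Callum ∩ Jun: 10:00–11:45, 12:45–13:45, 16:15–17:15.
Yolanda ∩ Callum ∩ Jun ∩ Beatriz: 10:15–11:30.
Windows ≥ 75 min: 10:15–11:30.
Earliest such window starts at 10:15.

10:15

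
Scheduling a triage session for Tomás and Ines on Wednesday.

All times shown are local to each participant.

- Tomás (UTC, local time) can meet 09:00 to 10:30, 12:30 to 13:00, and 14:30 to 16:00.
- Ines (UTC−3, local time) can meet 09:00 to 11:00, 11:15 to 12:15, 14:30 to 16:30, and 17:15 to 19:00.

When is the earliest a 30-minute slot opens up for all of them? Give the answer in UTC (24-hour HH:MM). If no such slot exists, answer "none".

Tomás → UTC: 09:00–10:30, 12:30–13:00, 14:30–16:00.
Ines → UTC: 12:00–14:00, 14:15–15:15, 17:30–19:30, 20:15–22:00.
Tomás ∩ Ines: 12:30–13:00, 14:30–15:15.
Windows ≥ 30 min: 12:30–13:00, 14:30–15:15.
Earliest such window starts at 12:30.

12:30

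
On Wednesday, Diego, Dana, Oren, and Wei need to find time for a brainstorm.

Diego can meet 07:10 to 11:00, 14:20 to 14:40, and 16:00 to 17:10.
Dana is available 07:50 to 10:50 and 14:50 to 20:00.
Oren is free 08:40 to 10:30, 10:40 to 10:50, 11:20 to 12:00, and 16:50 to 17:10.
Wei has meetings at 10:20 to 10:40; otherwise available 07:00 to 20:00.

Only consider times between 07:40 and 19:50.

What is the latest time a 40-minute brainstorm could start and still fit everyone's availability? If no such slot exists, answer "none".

09:40

Wei free within 07:00–20:00: 07:00–10:20, 10:40–20:00.
Diego ∩ Dana: 07:50–10:50, 16:00–17:10.
Diego ∩ Dana ∩ Oren: 08:40–10:30, 10:40–10:50, 16:50–17:10.
Diego ∩ Dana ∩ Oren ∩ Wei: 08:40–10:20, 10:40–10:50, 16:50–17:10.
Restricted to 07:40–19:50: 08:40–10:20, 10:40–10:50, 16:50–17:10.
Windows ≥ 40 min: 08:40–10:20.
Latest start in the last window 08:40–10:20 is 10:20 − 40 min = 09:40.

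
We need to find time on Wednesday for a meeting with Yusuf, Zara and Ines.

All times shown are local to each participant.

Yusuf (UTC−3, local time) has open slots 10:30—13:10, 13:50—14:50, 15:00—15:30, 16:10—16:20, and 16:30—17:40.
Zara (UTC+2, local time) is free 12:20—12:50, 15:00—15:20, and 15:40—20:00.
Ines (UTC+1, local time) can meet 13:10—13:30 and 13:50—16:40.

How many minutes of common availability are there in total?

120 minutes

Yusuf → UTC: 13:30–16:10, 16:50–17:50, 18:00–18:30, 19:10–19:20, 19:30–20:40.
Zara → UTC: 10:20–10:50, 13:00–13:20, 13:40–18:00.
Ines → UTC: 12:10–12:30, 12:50–15:40.
Yusuf ∩ Zara: 13:40–16:10, 16:50–17:50.
Yusuf ∩ Zara ∩ Ines: 13:40–15:40.
Total common minutes: 120.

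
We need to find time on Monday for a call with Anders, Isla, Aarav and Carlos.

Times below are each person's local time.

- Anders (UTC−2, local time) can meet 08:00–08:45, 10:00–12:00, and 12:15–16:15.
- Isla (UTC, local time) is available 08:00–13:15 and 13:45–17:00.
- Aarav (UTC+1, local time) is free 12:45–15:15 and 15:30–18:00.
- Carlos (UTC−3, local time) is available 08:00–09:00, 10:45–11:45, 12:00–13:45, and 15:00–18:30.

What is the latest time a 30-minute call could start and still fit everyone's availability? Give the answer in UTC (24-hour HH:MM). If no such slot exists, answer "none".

16:15

Anders → UTC: 10:00–10:45, 12:00–14:00, 14:15–18:15.
Isla → UTC: 08:00–13:15, 13:45–17:00.
Aarav → UTC: 11:45–14:15, 14:30–17:00.
Carlos → UTC: 11:00–12:00, 13:45–14:45, 15:00–16:45, 18:00–21:30.
Anders ∩ Isla: 10:00–10:45, 12:00–13:15, 13:45–14:00, 14:15–17:00.
Anders ∩ Isla ∩ Aarav: 12:00–13:15, 13:45–14:00, 14:30–17:00.
Anders ∩ Isla ∩ Aarav ∩ Carlos: 13:45–14:00, 14:30–14:45, 15:00–16:45.
Windows ≥ 30 min: 15:00–16:45.
Latest start in the last window 15:00–16:45 is 16:45 − 30 min = 16:15.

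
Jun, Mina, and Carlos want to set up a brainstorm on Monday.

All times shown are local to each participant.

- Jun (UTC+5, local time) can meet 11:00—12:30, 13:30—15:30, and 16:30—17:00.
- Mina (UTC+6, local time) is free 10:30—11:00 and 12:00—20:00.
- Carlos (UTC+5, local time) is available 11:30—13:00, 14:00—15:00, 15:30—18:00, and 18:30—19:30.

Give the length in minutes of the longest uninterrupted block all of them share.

60 minutes

Jun → UTC: 06:00–07:30, 08:30–10:30, 11:30–12:00.
Mina → UTC: 04:30–05:00, 06:00–14:00.
Carlos → UTC: 06:30–08:00, 09:00–10:00, 10:30–13:00, 13:30–14:30.
Jun ∩ Mina: 06:00–07:30, 08:30–10:30, 11:30–12:00.
Jun ∩ Mina ∩ Carlos: 06:30–07:30, 09:00–10:00, 11:30–12:00.
Common window lengths: 60, 60, 30 min; longest is 60.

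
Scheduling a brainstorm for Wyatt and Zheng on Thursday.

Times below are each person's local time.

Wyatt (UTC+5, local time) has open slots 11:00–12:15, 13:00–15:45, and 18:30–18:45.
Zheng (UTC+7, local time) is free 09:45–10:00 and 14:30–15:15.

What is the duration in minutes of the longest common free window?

Wyatt → UTC: 06:00–07:15, 08:00–10:45, 13:30–13:45.
Zheng → UTC: 02:45–03:00, 07:30–08:15.
Wyatt ∩ Zheng: 08:00–08:15.
Single common window of 15 minutes.

15 minutes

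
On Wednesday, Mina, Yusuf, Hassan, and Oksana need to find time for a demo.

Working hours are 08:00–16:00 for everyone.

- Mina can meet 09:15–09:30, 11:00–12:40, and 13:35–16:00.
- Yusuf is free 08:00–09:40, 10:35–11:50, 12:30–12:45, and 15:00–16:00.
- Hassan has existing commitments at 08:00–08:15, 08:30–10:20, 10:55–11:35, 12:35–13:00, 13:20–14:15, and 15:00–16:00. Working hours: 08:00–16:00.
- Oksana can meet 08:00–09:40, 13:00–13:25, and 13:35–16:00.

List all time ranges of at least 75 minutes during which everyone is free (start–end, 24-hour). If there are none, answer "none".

none

Hassan free within 08:00–16:00: 08:15–08:30, 10:20–10:55, 11:35–12:35, 13:00–13:20, 14:15–15:00.
Mina ∩ Yusuf: 09:15–09:30, 11:00–11:50, 12:30–12:40, 15:00–16:00.
Mina ∩ Yusuf ∩ Hassan: 11:35–11:50, 12:30–12:35.
Mina ∩ Yusuf ∩ Hassan ∩ Oksana: (none).
Windows ≥ 75 min: (none).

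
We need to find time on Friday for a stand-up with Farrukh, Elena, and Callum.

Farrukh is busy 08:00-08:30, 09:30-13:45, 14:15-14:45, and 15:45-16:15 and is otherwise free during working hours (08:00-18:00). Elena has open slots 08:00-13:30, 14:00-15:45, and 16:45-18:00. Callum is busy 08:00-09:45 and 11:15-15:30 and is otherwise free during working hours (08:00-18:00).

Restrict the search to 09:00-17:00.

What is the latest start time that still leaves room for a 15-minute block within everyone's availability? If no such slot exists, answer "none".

16:45

Farrukh free within 08:00–18:00: 08:30–09:30, 13:45–14:15, 14:45–15:45, 16:15–18:00.
Callum free within 08:00–18:00: 09:45–11:15, 15:30–18:00.
Farrukh ∩ Elena: 08:30–09:30, 14:00–14:15, 14:45–15:45, 16:45–18:00.
Farrukh ∩ Elena ∩ Callum: 15:30–15:45, 16:45–18:00.
Restricted to 09:00–17:00: 15:30–15:45, 16:45–17:00.
Windows ≥ 15 min: 15:30–15:45, 16:45–17:00.
Latest start in the last window 16:45–17:00 is 17:00 − 15 min = 16:45.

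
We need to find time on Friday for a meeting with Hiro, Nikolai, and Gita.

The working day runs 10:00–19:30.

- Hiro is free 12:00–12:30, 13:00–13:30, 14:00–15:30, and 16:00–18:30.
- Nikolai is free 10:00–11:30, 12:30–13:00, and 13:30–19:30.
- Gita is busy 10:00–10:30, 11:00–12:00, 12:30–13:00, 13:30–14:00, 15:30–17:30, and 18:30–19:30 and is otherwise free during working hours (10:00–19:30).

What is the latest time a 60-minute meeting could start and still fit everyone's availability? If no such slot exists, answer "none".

Gita free within 10:00–19:30: 10:30–11:00, 12:00–12:30, 13:00–13:30, 14:00–15:30, 17:30–18:30.
Hiro ∩ Nikolai: 14:00–15:30, 16:00–18:30.
Hiro ∩ Nikolai ∩ Gita: 14:00–15:30, 17:30–18:30.
Windows ≥ 60 min: 14:00–15:30, 17:30–18:30.
Latest start in the last window 17:30–18:30 is 18:30 − 60 min = 17:30.

17:30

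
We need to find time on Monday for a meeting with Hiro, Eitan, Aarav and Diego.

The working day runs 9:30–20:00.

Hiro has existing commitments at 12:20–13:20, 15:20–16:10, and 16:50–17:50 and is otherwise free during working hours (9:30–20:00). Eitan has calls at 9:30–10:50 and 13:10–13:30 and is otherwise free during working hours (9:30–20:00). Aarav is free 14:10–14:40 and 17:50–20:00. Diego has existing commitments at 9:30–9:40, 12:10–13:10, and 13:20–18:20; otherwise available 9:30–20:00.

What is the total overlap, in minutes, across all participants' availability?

100 minutes

Hiro free within 09:30–20:00: 09:30–12:20, 13:20–15:20, 16:10–16:50, 17:50–20:00.
Eitan free within 09:30–20:00: 10:50–13:10, 13:30–20:00.
Diego free within 09:30–20:00: 09:40–12:10, 13:10–13:20, 18:20–20:00.
Hiro ∩ Eitan: 10:50–12:20, 13:30–15:20, 16:10–16:50, 17:50–20:00.
Hiro ∩ Eitan ∩ Aarav: 14:10–14:40, 17:50–20:00.
Hiro ∩ Eitan ∩ Aarav ∩ Diego: 18:20–20:00.
Total common minutes: 100.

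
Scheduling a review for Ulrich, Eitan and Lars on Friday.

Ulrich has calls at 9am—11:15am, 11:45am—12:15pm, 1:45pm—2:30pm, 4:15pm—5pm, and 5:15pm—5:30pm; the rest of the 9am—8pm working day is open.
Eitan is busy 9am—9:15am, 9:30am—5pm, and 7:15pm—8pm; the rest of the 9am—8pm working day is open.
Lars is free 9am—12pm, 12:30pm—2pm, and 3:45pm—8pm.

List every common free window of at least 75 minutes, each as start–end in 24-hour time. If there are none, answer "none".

Ulrich free within 09:00–20:00: 11:15–11:45, 12:15–13:45, 14:30–16:15, 17:00–17:15, 17:30–20:00.
Eitan free within 09:00–20:00: 09:15–09:30, 17:00–19:15.
Ulrich ∩ Eitan: 17:00–17:15, 17:30–19:15.
Ulrich ∩ Eitan ∩ Lars: 17:00–17:15, 17:30–19:15.
Windows ≥ 75 min: 17:30–19:15.

17:30–19:15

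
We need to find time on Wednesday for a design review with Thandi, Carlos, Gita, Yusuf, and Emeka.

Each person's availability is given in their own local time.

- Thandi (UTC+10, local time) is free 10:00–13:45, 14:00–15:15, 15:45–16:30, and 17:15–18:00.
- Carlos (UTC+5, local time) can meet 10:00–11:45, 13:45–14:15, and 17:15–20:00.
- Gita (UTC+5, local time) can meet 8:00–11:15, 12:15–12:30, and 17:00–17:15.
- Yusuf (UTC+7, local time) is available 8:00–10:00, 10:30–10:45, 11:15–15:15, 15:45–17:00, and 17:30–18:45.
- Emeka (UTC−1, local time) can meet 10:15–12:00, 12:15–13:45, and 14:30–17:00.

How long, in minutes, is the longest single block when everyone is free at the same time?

0 minutes

Thandi → UTC: 00:00–03:45, 04:00–05:15, 05:45–06:30, 07:15–08:00.
Carlos → UTC: 05:00–06:45, 08:45–09:15, 12:15–15:00.
Gita → UTC: 03:00–06:15, 07:15–07:30, 12:00–12:15.
Yusuf → UTC: 01:00–03:00, 03:30–03:45, 04:15–08:15, 08:45–10:00, 10:30–11:45.
Emeka → UTC: 11:15–13:00, 13:15–14:45, 15:30–18:00.
Thandi ∩ Carlos: 05:00–05:15, 05:45–06:30.
Thandi ∩ Carlos ∩ Gita: 05:00–05:15, 05:45–06:15.
Thandi ∩ Carlos ∩ Gita ∩ Yusuf: 05:00–05:15, 05:45–06:15.
Thandi ∩ Carlos ∩ Gita ∩ Yusuf ∩ Emeka: (none).
No common window.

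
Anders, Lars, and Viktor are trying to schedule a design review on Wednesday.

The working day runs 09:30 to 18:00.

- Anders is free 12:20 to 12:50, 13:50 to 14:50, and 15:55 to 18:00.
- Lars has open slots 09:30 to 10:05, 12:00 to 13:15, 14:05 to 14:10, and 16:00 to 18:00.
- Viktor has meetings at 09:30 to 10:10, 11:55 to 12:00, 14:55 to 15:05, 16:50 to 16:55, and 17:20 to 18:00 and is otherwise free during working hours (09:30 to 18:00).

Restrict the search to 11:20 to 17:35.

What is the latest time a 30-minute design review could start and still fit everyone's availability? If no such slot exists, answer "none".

16:20

Viktor free within 09:30–18:00: 10:10–11:55, 12:00–14:55, 15:05–16:50, 16:55–17:20.
Anders ∩ Lars: 12:20–12:50, 14:05–14:10, 16:00–18:00.
Anders ∩ Lars ∩ Viktor: 12:20–12:50, 14:05–14:10, 16:00–16:50, 16:55–17:20.
Restricted to 11:20–17:35: 12:20–12:50, 14:05–14:10, 16:00–16:50, 16:55–17:20.
Windows ≥ 30 min: 12:20–12:50, 16:00–16:50.
Latest start in the last window 16:00–16:50 is 16:50 − 30 min = 16:20.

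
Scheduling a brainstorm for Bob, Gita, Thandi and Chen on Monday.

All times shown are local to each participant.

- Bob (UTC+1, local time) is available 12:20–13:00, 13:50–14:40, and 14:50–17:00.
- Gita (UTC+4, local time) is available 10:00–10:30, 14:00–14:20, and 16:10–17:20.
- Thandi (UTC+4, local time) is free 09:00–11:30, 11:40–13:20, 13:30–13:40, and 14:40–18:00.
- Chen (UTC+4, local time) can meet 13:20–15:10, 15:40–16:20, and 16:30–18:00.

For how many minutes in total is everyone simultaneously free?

Bob → UTC: 11:20–12:00, 12:50–13:40, 13:50–16:00.
Gita → UTC: 06:00–06:30, 10:00–10:20, 12:10–13:20.
Thandi → UTC: 05:00–07:30, 07:40–09:20, 09:30–09:40, 10:40–14:00.
Chen → UTC: 09:20–11:10, 11:40–12:20, 12:30–14:00.
Bob ∩ Gita: 12:50–13:20.
Bob ∩ Gita ∩ Thandi: 12:50–13:20.
Bob ∩ Gita ∩ Thandi ∩ Chen: 12:50–13:20.
Total common minutes: 30.

30 minutes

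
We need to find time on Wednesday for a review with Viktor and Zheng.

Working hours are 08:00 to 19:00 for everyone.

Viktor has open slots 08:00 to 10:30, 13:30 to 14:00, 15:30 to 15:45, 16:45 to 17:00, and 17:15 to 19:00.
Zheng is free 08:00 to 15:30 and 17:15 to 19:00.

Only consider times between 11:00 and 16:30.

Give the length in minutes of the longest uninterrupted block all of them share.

30 minutes

Viktor ∩ Zheng: 08:00–10:30, 13:30–14:00, 17:15–19:00.
Restricted to 11:00–16:30: 13:30–14:00.
Single common window of 30 minutes.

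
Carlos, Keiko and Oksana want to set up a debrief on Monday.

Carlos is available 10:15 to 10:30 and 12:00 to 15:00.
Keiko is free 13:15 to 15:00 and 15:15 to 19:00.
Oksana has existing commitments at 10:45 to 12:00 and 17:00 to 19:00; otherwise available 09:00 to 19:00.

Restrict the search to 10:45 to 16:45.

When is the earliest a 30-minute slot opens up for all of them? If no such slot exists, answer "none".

Oksana free within 09:00–19:00: 09:00–10:45, 12:00–17:00.
Carlos ∩ Keiko: 13:15–15:00.
Carlos ∩ Keiko ∩ Oksana: 13:15–15:00.
Restricted to 10:45–16:45: 13:15–15:00.
Windows ≥ 30 min: 13:15–15:00.
Earliest such window starts at 13:15.

13:15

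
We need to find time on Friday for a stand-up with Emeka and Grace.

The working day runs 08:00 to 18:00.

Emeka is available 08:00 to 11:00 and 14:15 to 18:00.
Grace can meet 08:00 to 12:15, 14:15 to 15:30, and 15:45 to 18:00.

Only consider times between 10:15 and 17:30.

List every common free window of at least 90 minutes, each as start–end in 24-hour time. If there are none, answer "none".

15:45–17:30

Emeka ∩ Grace: 08:00–11:00, 14:15–15:30, 15:45–18:00.
Restricted to 10:15–17:30: 10:15–11:00, 14:15–15:30, 15:45–17:30.
Windows ≥ 90 min: 15:45–17:30.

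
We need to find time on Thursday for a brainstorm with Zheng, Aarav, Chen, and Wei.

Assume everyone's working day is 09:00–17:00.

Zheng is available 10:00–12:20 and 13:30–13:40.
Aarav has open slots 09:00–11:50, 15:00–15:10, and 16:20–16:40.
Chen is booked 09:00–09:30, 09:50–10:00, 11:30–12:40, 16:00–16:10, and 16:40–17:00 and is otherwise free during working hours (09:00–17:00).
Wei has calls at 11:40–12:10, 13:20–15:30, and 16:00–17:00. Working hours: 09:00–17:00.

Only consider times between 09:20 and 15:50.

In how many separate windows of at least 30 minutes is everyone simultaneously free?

Chen free within 09:00–17:00: 09:30–09:50, 10:00–11:30, 12:40–16:00, 16:10–16:40.
Wei free within 09:00–17:00: 09:00–11:40, 12:10–13:20, 15:30–16:00.
Zheng ∩ Aarav: 10:00–11:50.
Zheng ∩ Aarav ∩ Chen: 10:00–11:30.
Zheng ∩ Aarav ∩ Chen ∩ Wei: 10:00–11:30.
Restricted to 09:20–15:50: 10:00–11:30.
Windows ≥ 30 min: 10:00–11:30.
That's 1 window.

1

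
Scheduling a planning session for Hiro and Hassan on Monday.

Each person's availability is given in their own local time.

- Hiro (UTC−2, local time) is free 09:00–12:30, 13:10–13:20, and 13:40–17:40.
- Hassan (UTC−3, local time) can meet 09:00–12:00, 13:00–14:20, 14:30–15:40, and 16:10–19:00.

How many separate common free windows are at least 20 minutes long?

Hiro → UTC: 11:00–14:30, 15:10–15:20, 15:40–19:40.
Hassan → UTC: 12:00–15:00, 16:00–17:20, 17:30–18:40, 19:10–22:00.
Hiro ∩ Hassan: 12:00–14:30, 16:00–17:20, 17:30–18:40, 19:10–19:40.
Windows ≥ 20 min: 12:00–14:30, 16:00–17:20, 17:30–18:40, 19:10–19:40.
That's 4 windows.

4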